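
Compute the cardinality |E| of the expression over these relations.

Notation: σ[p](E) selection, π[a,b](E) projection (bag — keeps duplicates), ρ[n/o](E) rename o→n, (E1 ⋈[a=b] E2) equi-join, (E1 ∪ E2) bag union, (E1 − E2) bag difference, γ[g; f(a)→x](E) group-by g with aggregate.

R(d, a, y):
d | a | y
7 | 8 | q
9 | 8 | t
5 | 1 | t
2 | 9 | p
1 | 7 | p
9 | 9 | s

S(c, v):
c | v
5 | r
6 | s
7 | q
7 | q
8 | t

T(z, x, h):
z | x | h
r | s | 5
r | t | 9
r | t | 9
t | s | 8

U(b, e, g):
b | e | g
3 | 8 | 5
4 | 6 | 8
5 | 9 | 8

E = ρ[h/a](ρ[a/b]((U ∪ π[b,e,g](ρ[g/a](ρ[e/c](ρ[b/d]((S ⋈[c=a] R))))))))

Per-node cardinality:
  U → 3
  S → 5
  R → 6
  (S ⋈[c=a] R) → 4
  ρ[b/d]((S ⋈[c=a] R)) → 4
  ρ[e/c](ρ[b/d]((S ⋈[c=a] R))) → 4
  ρ[g/a](ρ[e/c](ρ[b/d]((S ⋈[c=a] R)))) → 4
  π[b,e,g](ρ[g/a](ρ[e/c](ρ[b/d]((S ⋈[c=a] R))))) → 4
  (U ∪ π[b,e,g](ρ[g/a](ρ[e/c](ρ[b/d]((S ⋈[c=a] R)))))) → 7
  ρ[a/b]((U ∪ π[b,e,g](ρ[g/a](ρ[e/c](ρ[b/d]((S ⋈[c=a] R))))))) → 7
  ρ[h/a](ρ[a/b]((U ∪ π[b,e,g](ρ[g/a](ρ[e/c](ρ[b/d]((S ⋈[c=a] R)))))))) → 7

|E| = 7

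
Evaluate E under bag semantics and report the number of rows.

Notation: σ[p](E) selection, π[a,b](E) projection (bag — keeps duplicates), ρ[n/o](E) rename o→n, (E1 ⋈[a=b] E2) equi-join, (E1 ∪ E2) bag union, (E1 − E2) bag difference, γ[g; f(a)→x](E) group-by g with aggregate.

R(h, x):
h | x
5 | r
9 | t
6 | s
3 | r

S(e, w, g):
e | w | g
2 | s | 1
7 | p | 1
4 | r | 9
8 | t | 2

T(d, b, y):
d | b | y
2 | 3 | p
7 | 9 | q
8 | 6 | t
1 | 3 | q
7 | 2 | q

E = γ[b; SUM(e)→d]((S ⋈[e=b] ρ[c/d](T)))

Subexpression sizes:
  S → 4
  T → 5
  ρ[c/d](T) → 5
  (S ⋈[e=b] ρ[c/d](T)) → 1
  γ[b; SUM(e)→d]((S ⋈[e=b] ρ[c/d](T))) → 1

|E| = 1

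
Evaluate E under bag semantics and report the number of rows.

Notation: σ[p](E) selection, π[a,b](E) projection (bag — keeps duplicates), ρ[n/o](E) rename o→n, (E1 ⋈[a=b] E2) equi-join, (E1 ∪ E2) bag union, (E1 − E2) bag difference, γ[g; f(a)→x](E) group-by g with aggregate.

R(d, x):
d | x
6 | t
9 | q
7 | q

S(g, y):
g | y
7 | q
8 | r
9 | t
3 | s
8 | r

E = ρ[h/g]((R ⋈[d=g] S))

Stepwise |·|:
  R → 3
  S → 5
  (R ⋈[d=g] S) → 2
  ρ[h/g]((R ⋈[d=g] S)) → 2

|E| = 2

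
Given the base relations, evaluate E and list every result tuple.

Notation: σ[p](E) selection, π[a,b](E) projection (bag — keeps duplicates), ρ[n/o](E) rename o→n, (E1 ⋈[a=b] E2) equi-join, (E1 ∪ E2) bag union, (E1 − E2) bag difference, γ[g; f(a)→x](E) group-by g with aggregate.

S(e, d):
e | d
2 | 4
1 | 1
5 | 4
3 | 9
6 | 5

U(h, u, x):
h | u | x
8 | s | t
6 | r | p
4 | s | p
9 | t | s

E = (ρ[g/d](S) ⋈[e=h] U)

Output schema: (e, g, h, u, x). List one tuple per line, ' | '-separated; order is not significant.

Stepwise |·|:
  S → 5
  ρ[g/d](S) → 5
  U → 4
  (ρ[g/d](S) ⋈[e=h] U) → 1

== RESULT ==
e | g | h | u | x
6 | 5 | 6 | r | p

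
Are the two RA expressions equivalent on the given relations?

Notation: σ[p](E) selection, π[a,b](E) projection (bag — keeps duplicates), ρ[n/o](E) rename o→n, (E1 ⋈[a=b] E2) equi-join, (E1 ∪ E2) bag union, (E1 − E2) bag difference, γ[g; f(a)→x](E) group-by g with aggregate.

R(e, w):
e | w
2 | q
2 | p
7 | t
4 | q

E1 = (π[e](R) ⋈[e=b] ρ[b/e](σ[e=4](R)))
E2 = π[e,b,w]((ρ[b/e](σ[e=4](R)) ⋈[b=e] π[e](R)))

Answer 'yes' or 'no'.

E1 per-node cardinality:
  R → 4
  π[e](R) → 4
  R → 4
  σ[e=4](R) → 1
  ρ[b/e](σ[e=4](R)) → 1
  (π[e](R) ⋈[e=b] ρ[b/e](σ[e=4](R))) → 1
E2 per-node cardinality:
  R → 4
  σ[e=4](R) → 1
  ρ[b/e](σ[e=4](R)) → 1
  R → 4
  π[e](R) → 4
  (ρ[b/e](σ[e=4](R)) ⋈[b=e] π[e](R)) → 1
  π[e,b,w]((ρ[b/e](σ[e=4](R)) ⋈[b=e] π[e](R))) → 1

E1 and E2 produce the same multiset:
e | b | w
4 | 4 | q

yes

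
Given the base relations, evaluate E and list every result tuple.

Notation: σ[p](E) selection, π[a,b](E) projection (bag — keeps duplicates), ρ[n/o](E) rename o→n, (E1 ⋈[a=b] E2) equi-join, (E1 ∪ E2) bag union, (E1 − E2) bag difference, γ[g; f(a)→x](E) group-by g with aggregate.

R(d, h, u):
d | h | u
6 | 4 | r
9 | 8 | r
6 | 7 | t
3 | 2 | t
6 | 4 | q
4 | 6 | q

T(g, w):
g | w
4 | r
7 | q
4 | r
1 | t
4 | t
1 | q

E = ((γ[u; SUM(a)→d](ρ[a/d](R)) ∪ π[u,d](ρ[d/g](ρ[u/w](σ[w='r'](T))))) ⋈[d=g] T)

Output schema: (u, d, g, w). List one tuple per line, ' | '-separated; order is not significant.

Stepwise |·|:
  R → 6
  ρ[a/d](R) → 6
  γ[u; SUM(a)→d](ρ[a/d](R)) → 3
  T → 6
  σ[w='r'](T) → 2
  ρ[u/w](σ[w='r'](T)) → 2
  ρ[d/g](ρ[u/w](σ[w='r'](T))) → 2
  π[u,d](ρ[d/g](ρ[u/w](σ[w='r'](T)))) → 2
  (γ[u; SUM(a)→d](ρ[a/d](R)) ∪ π[u,d](ρ[d/g](ρ[u/w](σ[w='r'](T))))) → 5
  T → 6
  ((γ[u; SUM(a)→d](ρ[a/d](R)) ∪ π[u,d](ρ[d/g](ρ[u/w](σ[w='r'](T))))) ⋈[d=g] T) → 6

== RESULT ==
u | d | g | w
r | 4 | 4 | r
r | 4 | 4 | r
r | 4 | 4 | r
r | 4 | 4 | r
r | 4 | 4 | t
r | 4 | 4 | t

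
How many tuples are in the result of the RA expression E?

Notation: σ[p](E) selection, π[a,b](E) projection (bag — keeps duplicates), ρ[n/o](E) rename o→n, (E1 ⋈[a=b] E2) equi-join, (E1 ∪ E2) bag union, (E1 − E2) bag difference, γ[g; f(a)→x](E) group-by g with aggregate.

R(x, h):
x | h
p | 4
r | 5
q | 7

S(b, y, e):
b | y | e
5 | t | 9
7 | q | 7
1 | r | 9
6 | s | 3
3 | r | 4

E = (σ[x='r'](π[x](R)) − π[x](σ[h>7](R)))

Subexpression sizes:
  R → 3
  π[x](R) → 3
  σ[x='r'](π[x](R)) → 1
  R → 3
  σ[h>7](R) → 0
  π[x](σ[h>7](R)) → 0
  (σ[x='r'](π[x](R)) − π[x](σ[h>7](R))) → 1

|E| = 1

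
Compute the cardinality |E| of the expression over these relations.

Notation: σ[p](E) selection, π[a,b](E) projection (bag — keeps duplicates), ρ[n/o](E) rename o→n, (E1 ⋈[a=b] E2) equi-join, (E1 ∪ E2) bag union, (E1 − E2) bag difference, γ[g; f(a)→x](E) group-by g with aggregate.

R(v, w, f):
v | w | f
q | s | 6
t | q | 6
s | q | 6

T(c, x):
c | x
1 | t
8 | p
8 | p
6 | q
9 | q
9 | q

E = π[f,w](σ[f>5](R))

Per-node cardinality:
  R → 3
  σ[f>5](R) → 3
  π[f,w](σ[f>5](R)) → 3

|E| = 3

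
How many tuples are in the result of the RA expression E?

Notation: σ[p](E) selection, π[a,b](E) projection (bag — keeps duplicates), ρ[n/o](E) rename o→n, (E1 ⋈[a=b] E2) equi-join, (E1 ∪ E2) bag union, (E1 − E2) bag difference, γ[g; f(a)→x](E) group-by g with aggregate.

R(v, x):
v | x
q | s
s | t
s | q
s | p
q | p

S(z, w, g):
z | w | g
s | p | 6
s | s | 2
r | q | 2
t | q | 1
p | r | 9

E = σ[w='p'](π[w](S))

Stepwise |·|:
  S → 5
  π[w](S) → 5
  σ[w='p'](π[w](S)) → 1

|E| = 1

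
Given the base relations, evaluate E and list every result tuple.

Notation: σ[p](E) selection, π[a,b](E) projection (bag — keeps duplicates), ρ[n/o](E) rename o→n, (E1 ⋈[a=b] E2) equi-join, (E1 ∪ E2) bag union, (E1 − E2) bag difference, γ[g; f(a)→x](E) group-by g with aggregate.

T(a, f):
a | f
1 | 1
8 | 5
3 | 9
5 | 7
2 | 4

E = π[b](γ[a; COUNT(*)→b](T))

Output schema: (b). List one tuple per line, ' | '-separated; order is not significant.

Per-node cardinality:
  T → 5
  γ[a; COUNT(*)→b](T) → 5
  π[b](γ[a; COUNT(*)→b](T)) → 5

== RESULT ==
b
1
1
1
1
1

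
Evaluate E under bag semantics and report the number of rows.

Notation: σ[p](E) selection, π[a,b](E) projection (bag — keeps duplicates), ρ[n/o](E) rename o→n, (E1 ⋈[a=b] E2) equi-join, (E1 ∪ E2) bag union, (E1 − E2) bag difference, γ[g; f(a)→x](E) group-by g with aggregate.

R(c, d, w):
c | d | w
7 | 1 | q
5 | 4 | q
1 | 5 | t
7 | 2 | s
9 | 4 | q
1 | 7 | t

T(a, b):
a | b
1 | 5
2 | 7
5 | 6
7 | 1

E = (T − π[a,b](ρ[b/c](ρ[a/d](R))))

Row counts bottom-up:
  T → 4
  R → 6
  ρ[a/d](R) → 6
  ρ[b/c](ρ[a/d](R)) → 6
  π[a,b](ρ[b/c](ρ[a/d](R))) → 6
  (T − π[a,b](ρ[b/c](ρ[a/d](R)))) → 2

|E| = 2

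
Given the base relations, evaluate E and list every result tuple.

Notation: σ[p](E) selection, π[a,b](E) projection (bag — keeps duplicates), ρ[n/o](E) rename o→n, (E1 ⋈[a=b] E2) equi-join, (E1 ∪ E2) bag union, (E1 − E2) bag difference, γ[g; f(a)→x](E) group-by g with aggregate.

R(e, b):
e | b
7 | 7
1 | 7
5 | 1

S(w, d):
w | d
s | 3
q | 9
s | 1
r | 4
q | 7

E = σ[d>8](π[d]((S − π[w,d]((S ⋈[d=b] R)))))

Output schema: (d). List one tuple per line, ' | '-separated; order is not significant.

Stepwise |·|:
  S → 5
  S → 5
  R → 3
  (S ⋈[d=b] R) → 3
  π[w,d]((S ⋈[d=b] R)) → 3
  (S − π[w,d]((S ⋈[d=b] R))) → 3
  π[d]((S − π[w,d]((S ⋈[d=b] R)))) → 3
  σ[d>8](π[d]((S − π[w,d]((S ⋈[d=b] R))))) → 1

== RESULT ==
d
9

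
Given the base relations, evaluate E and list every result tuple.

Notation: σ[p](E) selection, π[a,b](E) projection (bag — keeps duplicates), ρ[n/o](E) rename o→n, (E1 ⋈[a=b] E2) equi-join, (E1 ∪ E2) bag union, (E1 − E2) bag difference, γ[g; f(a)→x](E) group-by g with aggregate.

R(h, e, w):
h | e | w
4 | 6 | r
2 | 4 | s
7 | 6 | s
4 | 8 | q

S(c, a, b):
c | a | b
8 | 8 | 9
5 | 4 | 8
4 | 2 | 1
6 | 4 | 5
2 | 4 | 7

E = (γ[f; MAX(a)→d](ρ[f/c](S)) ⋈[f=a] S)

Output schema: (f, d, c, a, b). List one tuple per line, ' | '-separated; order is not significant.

Stepwise |·|:
  S → 5
  ρ[f/c](S) → 5
  γ[f; MAX(a)→d](ρ[f/c](S)) → 5
  S → 5
  (γ[f; MAX(a)→d](ρ[f/c](S)) ⋈[f=a] S) → 5

== RESULT ==
f | d | c | a | b
2 | 4 | 4 | 2 | 1
4 | 2 | 2 | 4 | 7
4 | 2 | 5 | 4 | 8
4 | 2 | 6 | 4 | 5
8 | 8 | 8 | 8 | 9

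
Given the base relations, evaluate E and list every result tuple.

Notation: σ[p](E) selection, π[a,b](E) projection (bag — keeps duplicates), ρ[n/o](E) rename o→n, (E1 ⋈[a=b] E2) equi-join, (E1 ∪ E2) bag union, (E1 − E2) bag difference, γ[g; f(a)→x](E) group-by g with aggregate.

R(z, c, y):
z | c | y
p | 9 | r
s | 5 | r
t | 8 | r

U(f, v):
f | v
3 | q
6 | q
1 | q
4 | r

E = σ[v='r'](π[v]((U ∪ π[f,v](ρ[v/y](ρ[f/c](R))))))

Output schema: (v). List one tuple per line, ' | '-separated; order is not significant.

Per-node cardinality:
  U → 4
  R → 3
  ρ[f/c](R) → 3
  ρ[v/y](ρ[f/c](R)) → 3
  π[f,v](ρ[v/y](ρ[f/c](R))) → 3
  (U ∪ π[f,v](ρ[v/y](ρ[f/c](R)))) → 7
  π[v]((U ∪ π[f,v](ρ[v/y](ρ[f/c](R))))) → 7
  σ[v='r'](π[v]((U ∪ π[f,v](ρ[v/y](ρ[f/c](R)))))) → 4

== RESULT ==
v
r
r
r
r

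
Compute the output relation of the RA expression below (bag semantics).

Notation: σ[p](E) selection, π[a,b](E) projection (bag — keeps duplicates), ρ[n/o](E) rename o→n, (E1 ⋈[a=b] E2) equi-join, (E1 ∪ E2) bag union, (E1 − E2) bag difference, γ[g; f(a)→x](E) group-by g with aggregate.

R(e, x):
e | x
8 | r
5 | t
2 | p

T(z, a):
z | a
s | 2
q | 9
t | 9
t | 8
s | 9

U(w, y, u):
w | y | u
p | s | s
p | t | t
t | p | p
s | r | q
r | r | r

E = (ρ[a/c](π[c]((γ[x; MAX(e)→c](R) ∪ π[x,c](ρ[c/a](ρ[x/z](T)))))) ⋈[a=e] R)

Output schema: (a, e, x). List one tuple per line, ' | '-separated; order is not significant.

Per-node cardinality:
  R → 3
  γ[x; MAX(e)→c](R) → 3
  T → 5
  ρ[x/z](T) → 5
  ρ[c/a](ρ[x/z](T)) → 5
  π[x,c](ρ[c/a](ρ[x/z](T))) → 5
  (γ[x; MAX(e)→c](R) ∪ π[x,c](ρ[c/a](ρ[x/z](T)))) → 8
  π[c]((γ[x; MAX(e)→c](R) ∪ π[x,c](ρ[c/a](ρ[x/z](T))))) → 8
  ρ[a/c](π[c]((γ[x; MAX(e)→c](R) ∪ π[x,c](ρ[c/a](ρ[x/z](T)))))) → 8
  R → 3
  (ρ[a/c](π[c]((γ[x; MAX(e)→c](R) ∪ π[x,c](ρ[c/a](ρ[x/z](T)))))) ⋈[a=e] R) → 5

== RESULT ==
a | e | x
2 | 2 | p
2 | 2 | p
5 | 5 | t
8 | 8 | r
8 | 8 | r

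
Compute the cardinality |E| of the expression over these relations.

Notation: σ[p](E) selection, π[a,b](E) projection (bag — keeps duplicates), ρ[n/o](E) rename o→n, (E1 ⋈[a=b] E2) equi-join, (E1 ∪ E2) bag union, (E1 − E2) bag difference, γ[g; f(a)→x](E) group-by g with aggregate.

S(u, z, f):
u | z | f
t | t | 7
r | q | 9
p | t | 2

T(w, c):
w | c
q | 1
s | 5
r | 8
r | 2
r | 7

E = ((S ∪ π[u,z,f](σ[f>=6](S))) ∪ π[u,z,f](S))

Row counts bottom-up:
  S → 3
  S → 3
  σ[f>=6](S) → 2
  π[u,z,f](σ[f>=6](S)) → 2
  (S ∪ π[u,z,f](σ[f>=6](S))) → 5
  S → 3
  π[u,z,f](S) → 3
  ((S ∪ π[u,z,f](σ[f>=6](S))) ∪ π[u,z,f](S)) → 8

|E| = 8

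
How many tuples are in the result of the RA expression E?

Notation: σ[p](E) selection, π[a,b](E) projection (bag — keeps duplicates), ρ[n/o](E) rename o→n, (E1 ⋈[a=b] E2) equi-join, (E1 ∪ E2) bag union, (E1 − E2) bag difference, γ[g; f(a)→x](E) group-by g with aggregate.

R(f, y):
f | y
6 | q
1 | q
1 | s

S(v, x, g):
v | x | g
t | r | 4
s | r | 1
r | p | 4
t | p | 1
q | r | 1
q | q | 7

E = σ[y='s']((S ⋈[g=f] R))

Stepwise |·|:
  S → 6
  R → 3
  (S ⋈[g=f] R) → 6
  σ[y='s']((S ⋈[g=f] R)) → 3

|E| = 3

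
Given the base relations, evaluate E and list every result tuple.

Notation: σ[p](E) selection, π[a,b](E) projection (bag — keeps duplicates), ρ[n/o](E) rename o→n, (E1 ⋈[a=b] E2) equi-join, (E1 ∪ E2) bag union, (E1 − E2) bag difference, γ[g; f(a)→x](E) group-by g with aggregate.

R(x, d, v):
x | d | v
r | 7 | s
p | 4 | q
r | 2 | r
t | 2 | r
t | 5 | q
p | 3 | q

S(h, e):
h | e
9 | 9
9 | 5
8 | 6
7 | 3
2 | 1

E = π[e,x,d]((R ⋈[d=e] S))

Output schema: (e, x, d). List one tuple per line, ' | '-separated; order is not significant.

Per-node cardinality:
  R → 6
  S → 5
  (R ⋈[d=e] S) → 2
  π[e,x,d]((R ⋈[d=e] S)) → 2

== RESULT ==
e | x | d
3 | p | 3
5 | t | 5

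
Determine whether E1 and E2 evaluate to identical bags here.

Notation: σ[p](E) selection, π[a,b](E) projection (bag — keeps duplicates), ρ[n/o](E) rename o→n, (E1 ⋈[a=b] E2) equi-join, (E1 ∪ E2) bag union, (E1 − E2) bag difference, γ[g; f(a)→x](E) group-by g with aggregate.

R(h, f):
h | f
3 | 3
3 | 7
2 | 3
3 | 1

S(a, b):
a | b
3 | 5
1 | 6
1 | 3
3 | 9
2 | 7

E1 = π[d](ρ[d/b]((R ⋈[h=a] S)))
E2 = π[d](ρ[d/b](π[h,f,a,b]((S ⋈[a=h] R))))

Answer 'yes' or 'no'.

E1 per-node cardinality:
  R → 4
  S → 5
  (R ⋈[h=a] S) → 7
  ρ[d/b]((R ⋈[h=a] S)) → 7
  π[d](ρ[d/b]((R ⋈[h=a] S))) → 7
E2 per-node cardinality:
  S → 5
  R → 4
  (S ⋈[a=h] R) → 7
  π[h,f,a,b]((S ⋈[a=h] R)) → 7
  ρ[d/b](π[h,f,a,b]((S ⋈[a=h] R))) → 7
  π[d](ρ[d/b](π[h,f,a,b]((S ⋈[a=h] R)))) → 7

E1 and E2 produce the same multiset:
d
5
5
5
7
9
9
9

yes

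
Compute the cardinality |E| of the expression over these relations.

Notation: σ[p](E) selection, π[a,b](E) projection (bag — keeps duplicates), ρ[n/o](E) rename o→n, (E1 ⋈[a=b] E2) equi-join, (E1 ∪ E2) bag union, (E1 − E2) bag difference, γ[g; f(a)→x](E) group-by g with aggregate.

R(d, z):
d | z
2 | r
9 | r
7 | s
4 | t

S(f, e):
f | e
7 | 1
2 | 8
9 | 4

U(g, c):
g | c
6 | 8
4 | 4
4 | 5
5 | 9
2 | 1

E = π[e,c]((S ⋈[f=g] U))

Subexpression sizes:
  S → 3
  U → 5
  (S ⋈[f=g] U) → 1
  π[e,c]((S ⋈[f=g] U)) → 1

|E| = 1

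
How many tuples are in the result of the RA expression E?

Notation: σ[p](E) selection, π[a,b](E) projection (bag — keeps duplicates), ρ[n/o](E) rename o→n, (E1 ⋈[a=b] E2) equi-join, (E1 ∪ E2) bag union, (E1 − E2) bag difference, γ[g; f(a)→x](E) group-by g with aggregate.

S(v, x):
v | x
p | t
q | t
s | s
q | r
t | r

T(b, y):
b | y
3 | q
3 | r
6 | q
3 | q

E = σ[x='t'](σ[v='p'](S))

Row counts bottom-up:
  S → 5
  σ[v='p'](S) → 1
  σ[x='t'](σ[v='p'](S)) → 1

|E| = 1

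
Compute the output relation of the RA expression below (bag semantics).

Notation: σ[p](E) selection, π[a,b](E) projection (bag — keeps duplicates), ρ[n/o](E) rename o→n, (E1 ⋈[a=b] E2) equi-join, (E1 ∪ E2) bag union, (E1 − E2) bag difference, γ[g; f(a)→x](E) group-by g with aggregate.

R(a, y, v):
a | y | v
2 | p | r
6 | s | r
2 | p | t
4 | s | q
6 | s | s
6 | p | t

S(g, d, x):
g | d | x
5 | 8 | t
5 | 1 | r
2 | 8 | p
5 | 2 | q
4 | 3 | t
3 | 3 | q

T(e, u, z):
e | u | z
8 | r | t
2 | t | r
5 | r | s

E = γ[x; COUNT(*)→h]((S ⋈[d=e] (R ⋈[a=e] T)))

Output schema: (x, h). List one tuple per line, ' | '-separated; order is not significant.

Per-node cardinality:
  S → 6
  R → 6
  T → 3
  (R ⋈[a=e] T) → 2
  (S ⋈[d=e] (R ⋈[a=e] T)) → 2
  γ[x; COUNT(*)→h]((S ⋈[d=e] (R ⋈[a=e] T))) → 1

== RESULT ==
x | h
q | 2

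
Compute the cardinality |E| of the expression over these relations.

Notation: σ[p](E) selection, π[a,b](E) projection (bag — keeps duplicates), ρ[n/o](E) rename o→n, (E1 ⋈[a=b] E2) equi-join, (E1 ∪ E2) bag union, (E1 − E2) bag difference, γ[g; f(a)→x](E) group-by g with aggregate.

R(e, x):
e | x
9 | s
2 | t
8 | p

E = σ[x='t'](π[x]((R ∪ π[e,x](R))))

Row counts bottom-up:
  R → 3
  R → 3
  π[e,x](R) → 3
  (R ∪ π[e,x](R)) → 6
  π[x]((R ∪ π[e,x](R))) → 6
  σ[x='t'](π[x]((R ∪ π[e,x](R)))) → 2

|E| = 2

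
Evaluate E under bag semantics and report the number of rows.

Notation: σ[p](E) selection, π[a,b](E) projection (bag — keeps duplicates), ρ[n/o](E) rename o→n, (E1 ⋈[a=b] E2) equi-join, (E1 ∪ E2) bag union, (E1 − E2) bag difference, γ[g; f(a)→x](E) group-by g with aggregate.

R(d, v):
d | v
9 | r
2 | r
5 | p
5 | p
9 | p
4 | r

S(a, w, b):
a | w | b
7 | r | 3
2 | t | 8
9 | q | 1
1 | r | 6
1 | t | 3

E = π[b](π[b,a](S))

Subexpression sizes:
  S → 5
  π[b,a](S) → 5
  π[b](π[b,a](S)) → 5

|E| = 5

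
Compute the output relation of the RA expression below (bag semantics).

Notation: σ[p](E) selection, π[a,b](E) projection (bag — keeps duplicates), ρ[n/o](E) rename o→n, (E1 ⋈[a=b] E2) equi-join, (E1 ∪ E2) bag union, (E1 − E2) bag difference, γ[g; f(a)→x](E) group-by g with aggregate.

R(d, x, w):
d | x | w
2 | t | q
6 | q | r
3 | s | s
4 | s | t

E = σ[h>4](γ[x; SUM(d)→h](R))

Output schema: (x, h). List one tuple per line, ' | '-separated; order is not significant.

Stepwise |·|:
  R → 4
  γ[x; SUM(d)→h](R) → 3
  σ[h>4](γ[x; SUM(d)→h](R)) → 2

== RESULT ==
x | h
q | 6
s | 7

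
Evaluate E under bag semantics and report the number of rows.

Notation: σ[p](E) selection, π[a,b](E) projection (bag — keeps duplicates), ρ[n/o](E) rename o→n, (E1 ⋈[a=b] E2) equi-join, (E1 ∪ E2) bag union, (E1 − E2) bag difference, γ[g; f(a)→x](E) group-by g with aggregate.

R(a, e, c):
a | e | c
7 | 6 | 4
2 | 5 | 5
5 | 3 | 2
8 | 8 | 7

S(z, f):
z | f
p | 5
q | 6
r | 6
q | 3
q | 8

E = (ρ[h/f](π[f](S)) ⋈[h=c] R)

Per-node cardinality:
  S → 5
  π[f](S) → 5
  ρ[h/f](π[f](S)) → 5
  R → 4
  (ρ[h/f](π[f](S)) ⋈[h=c] R) → 1

|E| = 1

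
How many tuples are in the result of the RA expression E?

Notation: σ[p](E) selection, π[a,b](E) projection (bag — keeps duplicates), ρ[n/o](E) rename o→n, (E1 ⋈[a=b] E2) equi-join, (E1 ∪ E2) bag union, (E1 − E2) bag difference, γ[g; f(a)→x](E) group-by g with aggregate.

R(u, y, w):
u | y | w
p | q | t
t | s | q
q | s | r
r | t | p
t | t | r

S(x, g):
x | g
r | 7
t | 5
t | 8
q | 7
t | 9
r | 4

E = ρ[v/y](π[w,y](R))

Subexpression sizes:
  R → 5
  π[w,y](R) → 5
  ρ[v/y](π[w,y](R)) → 5

|E| = 5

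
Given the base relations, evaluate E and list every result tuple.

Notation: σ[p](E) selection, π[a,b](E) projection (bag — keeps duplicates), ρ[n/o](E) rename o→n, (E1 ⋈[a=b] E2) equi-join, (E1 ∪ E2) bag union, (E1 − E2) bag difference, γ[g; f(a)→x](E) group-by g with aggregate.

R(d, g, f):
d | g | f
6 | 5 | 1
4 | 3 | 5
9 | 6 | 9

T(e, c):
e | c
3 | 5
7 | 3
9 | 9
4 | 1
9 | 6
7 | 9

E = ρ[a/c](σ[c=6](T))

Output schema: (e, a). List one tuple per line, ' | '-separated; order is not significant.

Stepwise |·|:
  T → 6
  σ[c=6](T) → 1
  ρ[a/c](σ[c=6](T)) → 1

== RESULT ==
e | a
9 | 6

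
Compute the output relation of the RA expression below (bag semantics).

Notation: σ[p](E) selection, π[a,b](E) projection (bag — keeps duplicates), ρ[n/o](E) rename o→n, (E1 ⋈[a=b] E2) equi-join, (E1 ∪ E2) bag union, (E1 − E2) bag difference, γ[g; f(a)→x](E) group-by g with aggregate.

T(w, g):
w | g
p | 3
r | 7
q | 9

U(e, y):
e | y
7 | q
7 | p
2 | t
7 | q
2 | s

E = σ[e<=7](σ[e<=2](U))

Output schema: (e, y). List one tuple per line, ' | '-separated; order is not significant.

Subexpression sizes:
  U → 5
  σ[e<=2](U) → 2
  σ[e<=7](σ[e<=2](U)) → 2

== RESULT ==
e | y
2 | s
2 | t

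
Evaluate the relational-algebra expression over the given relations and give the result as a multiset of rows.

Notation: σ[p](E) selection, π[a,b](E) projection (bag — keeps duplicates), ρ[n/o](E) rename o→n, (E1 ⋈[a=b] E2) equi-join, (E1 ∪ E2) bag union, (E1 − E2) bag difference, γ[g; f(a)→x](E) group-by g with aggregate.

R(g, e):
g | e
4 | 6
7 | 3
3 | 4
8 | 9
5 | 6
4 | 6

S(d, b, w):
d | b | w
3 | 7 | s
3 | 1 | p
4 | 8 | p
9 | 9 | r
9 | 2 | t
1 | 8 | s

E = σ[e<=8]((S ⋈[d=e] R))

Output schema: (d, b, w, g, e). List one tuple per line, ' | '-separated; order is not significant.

Stepwise |·|:
  S → 6
  R → 6
  (S ⋈[d=e] R) → 5
  σ[e<=8]((S ⋈[d=e] R)) → 3

== RESULT ==
d | b | w | g | e
3 | 1 | p | 7 | 3
3 | 7 | s | 7 | 3
4 | 8 | p | 3 | 4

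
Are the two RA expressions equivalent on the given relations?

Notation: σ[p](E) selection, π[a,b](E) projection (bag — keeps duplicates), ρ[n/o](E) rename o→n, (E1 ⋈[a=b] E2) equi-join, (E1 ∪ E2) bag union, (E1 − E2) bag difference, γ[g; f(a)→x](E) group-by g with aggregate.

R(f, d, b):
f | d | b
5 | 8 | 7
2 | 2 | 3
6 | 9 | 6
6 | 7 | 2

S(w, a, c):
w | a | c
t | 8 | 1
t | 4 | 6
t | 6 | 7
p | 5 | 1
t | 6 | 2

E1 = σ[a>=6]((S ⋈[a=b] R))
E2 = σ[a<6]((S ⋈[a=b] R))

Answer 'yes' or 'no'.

E1 row counts bottom-up:
  S → 5
  R → 4
  (S ⋈[a=b] R) → 2
  σ[a>=6]((S ⋈[a=b] R)) → 2
E2 row counts bottom-up:
  S → 5
  R → 4
  (S ⋈[a=b] R) → 2
  σ[a<6]((S ⋈[a=b] R)) → 0

E1 result:
w | a | c | f | d | b
t | 6 | 2 | 6 | 9 | 6
t | 6 | 7 | 6 | 9 | 6
E2 result:
w | a | c | f | d | b
(0 rows)
Witness: ('t', 6, 2, 6, 9, 6) appears 1× in E1 but 0× in E2.

no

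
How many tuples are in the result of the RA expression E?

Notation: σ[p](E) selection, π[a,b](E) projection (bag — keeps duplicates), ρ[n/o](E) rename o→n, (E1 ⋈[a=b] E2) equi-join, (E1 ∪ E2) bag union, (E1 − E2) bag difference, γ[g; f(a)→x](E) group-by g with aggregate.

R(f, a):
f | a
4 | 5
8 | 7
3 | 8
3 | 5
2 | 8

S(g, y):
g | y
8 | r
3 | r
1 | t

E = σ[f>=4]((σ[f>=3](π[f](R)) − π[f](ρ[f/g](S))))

Subexpression sizes:
  R → 5
  π[f](R) → 5
  σ[f>=3](π[f](R)) → 4
  S → 3
  ρ[f/g](S) → 3
  π[f](ρ[f/g](S)) → 3
  (σ[f>=3](π[f](R)) − π[f](ρ[f/g](S))) → 2
  σ[f>=4]((σ[f>=3](π[f](R)) − π[f](ρ[f/g](S)))) → 1

|E| = 1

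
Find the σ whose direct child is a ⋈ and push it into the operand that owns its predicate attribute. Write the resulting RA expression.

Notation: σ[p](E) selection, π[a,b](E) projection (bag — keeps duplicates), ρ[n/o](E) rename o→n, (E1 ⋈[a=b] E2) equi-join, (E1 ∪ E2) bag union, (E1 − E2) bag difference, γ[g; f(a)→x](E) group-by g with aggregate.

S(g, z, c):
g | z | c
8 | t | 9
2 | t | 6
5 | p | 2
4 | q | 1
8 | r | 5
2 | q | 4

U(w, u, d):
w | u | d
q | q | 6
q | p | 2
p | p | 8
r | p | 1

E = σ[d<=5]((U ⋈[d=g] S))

σ filters on d, owned by the left side.
E' = (σ[d<=5](U) ⋈[d=g] S)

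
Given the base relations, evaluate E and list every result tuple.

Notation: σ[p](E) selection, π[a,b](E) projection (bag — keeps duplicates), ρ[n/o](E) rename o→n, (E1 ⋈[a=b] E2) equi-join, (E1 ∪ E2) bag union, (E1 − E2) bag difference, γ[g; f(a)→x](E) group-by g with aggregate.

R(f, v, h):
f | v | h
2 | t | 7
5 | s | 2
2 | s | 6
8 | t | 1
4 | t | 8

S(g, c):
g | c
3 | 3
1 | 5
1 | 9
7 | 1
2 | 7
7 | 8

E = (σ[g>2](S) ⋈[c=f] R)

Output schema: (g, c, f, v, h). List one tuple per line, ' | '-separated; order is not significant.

Per-node cardinality:
  S → 6
  σ[g>2](S) → 3
  R → 5
  (σ[g>2](S) ⋈[c=f] R) → 1

== RESULT ==
g | c | f | v | h
7 | 8 | 8 | t | 1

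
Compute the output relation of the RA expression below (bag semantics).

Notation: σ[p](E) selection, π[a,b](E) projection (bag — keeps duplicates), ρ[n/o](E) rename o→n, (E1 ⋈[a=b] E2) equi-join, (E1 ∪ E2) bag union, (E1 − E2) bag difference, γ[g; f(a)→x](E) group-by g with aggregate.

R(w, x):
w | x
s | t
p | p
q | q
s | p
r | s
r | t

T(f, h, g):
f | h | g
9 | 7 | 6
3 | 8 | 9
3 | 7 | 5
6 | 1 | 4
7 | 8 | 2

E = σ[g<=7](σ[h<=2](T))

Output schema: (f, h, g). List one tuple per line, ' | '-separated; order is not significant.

Row counts bottom-up:
  T → 5
  σ[h<=2](T) → 1
  σ[g<=7](σ[h<=2](T)) → 1

== RESULT ==
f | h | g
6 | 1 | 4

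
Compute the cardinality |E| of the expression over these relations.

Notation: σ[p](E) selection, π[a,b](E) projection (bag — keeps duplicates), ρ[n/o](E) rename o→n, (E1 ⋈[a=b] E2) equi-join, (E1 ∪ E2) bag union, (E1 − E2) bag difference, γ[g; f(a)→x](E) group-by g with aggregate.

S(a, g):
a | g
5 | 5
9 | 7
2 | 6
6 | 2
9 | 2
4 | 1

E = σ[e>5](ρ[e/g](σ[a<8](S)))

Stepwise |·|:
  S → 6
  σ[a<8](S) → 4
  ρ[e/g](σ[a<8](S)) → 4
  σ[e>5](ρ[e/g](σ[a<8](S))) → 1

|E| = 1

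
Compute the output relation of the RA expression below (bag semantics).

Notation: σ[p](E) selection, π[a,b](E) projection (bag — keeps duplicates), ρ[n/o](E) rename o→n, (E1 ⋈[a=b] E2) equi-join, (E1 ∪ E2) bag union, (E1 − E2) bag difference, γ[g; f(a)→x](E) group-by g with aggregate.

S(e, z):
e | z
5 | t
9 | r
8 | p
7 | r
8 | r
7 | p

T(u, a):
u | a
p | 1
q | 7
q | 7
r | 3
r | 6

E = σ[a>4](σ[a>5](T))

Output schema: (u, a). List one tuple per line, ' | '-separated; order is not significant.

Row counts bottom-up:
  T → 5
  σ[a>5](T) → 3
  σ[a>4](σ[a>5](T)) → 3

== RESULT ==
u | a
q | 7
q | 7
r | 6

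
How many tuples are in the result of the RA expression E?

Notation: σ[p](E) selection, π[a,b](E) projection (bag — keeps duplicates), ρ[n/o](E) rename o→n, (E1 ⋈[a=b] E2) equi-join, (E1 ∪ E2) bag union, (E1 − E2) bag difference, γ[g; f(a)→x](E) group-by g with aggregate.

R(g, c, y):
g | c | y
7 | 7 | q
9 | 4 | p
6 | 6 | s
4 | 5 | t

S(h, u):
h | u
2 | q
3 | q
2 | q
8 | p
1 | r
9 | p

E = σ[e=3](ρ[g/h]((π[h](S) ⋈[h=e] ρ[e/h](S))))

Subexpression sizes:
  S → 6
  π[h](S) → 6
  S → 6
  ρ[e/h](S) → 6
  (π[h](S) ⋈[h=e] ρ[e/h](S)) → 8
  ρ[g/h]((π[h](S) ⋈[h=e] ρ[e/h](S))) → 8
  σ[e=3](ρ[g/h]((π[h](S) ⋈[h=e] ρ[e/h](S)))) → 1

|E| = 1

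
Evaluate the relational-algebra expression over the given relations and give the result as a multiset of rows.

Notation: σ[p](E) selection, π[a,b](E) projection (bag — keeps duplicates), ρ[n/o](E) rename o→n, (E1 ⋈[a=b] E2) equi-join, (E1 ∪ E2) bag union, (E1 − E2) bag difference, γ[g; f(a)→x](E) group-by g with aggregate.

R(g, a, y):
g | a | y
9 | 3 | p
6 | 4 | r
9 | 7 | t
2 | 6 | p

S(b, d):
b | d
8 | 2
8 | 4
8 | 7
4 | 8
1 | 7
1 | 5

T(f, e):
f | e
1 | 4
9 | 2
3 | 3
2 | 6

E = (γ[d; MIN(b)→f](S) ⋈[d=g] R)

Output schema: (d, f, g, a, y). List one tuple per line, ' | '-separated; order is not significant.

Per-node cardinality:
  S → 6
  γ[d; MIN(b)→f](S) → 5
  R → 4
  (γ[d; MIN(b)→f](S) ⋈[d=g] R) → 1

== RESULT ==
d | f | g | a | y
2 | 8 | 2 | 6 | p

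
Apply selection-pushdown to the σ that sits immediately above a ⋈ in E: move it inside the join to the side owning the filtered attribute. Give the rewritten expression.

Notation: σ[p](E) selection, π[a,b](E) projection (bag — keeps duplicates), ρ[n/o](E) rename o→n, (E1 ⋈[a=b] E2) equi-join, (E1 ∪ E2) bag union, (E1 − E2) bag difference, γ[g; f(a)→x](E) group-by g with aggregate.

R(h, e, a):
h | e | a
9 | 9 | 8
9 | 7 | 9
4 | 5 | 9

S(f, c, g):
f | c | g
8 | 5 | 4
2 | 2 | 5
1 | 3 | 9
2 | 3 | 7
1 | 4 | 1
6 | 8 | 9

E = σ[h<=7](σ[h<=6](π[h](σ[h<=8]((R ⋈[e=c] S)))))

σ filters on h, owned by the left side.
E' = σ[h<=7](σ[h<=6](π[h]((σ[h<=8](R) ⋈[e=c] S))))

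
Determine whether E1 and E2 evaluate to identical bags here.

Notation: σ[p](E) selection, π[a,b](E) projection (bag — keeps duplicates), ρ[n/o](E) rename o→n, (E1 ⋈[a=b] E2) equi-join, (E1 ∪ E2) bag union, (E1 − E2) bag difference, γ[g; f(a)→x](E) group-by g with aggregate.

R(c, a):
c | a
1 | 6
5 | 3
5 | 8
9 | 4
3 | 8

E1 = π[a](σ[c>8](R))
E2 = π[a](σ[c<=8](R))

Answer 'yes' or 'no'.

E1 stepwise |·|:
  R → 5
  σ[c>8](R) → 1
  π[a](σ[c>8](R)) → 1
E2 stepwise |·|:
  R → 5
  σ[c<=8](R) → 4
  π[a](σ[c<=8](R)) → 4

E1 result:
a
4
E2 result:
a
3
6
8
8
Witness: (6,) appears 0× in E1 but 1× in E2.

no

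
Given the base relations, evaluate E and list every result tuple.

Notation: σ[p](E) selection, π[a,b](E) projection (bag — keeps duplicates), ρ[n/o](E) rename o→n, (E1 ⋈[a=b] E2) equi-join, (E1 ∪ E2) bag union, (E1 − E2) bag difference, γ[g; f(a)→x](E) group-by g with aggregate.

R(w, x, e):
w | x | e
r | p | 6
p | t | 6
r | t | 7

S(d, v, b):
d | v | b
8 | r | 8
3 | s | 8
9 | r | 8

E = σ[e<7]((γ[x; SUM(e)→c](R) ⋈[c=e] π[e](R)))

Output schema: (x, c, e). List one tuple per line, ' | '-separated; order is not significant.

Subexpression sizes:
  R → 3
  γ[x; SUM(e)→c](R) → 2
  R → 3
  π[e](R) → 3
  (γ[x; SUM(e)→c](R) ⋈[c=e] π[e](R)) → 2
  σ[e<7]((γ[x; SUM(e)→c](R) ⋈[c=e] π[e](R))) → 2

== RESULT ==
x | c | e
p | 6 | 6
p | 6 | 6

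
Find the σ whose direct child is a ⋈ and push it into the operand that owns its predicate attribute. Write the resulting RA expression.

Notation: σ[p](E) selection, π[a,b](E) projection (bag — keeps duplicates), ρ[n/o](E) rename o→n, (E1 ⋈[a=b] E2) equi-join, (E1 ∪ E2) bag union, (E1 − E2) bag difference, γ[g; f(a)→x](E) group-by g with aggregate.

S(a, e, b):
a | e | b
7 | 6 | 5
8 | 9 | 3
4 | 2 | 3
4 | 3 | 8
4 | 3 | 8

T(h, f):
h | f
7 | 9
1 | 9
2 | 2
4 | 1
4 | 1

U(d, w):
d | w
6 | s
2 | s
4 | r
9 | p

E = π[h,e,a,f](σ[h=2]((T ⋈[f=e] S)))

σ filters on h, owned by the left side.
E' = π[h,e,a,f]((σ[h=2](T) ⋈[f=e] S))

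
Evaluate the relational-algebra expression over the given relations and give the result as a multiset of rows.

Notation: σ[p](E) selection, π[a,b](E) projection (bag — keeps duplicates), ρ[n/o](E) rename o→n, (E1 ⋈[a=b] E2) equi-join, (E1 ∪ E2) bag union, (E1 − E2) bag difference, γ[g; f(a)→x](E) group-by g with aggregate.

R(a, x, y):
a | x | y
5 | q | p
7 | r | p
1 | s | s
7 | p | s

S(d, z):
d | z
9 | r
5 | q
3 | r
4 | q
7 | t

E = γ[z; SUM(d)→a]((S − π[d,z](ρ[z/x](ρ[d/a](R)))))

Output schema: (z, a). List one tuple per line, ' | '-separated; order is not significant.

Subexpression sizes:
  S → 5
  R → 4
  ρ[d/a](R) → 4
  ρ[z/x](ρ[d/a](R)) → 4
  π[d,z](ρ[z/x](ρ[d/a](R))) → 4
  (S − π[d,z](ρ[z/x](ρ[d/a](R)))) → 4
  γ[z; SUM(d)→a]((S − π[d,z](ρ[z/x](ρ[d/a](R))))) → 3

== RESULT ==
z | a
q | 4
r | 12
t | 7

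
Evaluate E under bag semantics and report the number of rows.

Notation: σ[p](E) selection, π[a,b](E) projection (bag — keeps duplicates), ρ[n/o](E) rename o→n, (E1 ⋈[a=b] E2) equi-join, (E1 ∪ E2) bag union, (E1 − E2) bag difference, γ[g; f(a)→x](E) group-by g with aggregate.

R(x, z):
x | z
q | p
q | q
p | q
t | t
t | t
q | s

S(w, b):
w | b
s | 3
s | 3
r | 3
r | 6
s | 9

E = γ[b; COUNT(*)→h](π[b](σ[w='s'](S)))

Per-node cardinality:
  S → 5
  σ[w='s'](S) → 3
  π[b](σ[w='s'](S)) → 3
  γ[b; COUNT(*)→h](π[b](σ[w='s'](S))) → 2

|E| = 2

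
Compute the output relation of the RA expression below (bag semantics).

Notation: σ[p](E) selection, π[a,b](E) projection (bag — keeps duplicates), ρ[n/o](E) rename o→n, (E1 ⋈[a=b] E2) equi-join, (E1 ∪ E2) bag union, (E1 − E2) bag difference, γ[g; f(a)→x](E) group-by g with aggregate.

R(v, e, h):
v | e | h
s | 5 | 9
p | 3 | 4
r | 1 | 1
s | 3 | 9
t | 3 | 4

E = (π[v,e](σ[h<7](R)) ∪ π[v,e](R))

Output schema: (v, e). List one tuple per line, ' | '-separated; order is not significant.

Stepwise |·|:
  R → 5
  σ[h<7](R) → 3
  π[v,e](σ[h<7](R)) → 3
  R → 5
  π[v,e](R) → 5
  (π[v,e](σ[h<7](R)) ∪ π[v,e](R)) → 8

== RESULT ==
v | e
p | 3
p | 3
r | 1
r | 1
s | 3
s | 5
t | 3
t | 3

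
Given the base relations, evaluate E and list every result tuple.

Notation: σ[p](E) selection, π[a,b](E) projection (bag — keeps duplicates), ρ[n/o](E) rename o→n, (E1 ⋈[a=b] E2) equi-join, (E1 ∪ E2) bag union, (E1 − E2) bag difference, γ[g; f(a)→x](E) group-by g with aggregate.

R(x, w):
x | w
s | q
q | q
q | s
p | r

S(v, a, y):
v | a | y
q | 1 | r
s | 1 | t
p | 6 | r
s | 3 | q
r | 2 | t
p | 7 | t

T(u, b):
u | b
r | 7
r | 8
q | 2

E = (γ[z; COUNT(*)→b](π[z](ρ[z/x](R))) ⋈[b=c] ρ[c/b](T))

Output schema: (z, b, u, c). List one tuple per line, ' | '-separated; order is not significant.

Subexpression sizes:
  R → 4
  ρ[z/x](R) → 4
  π[z](ρ[z/x](R)) → 4
  γ[z; COUNT(*)→b](π[z](ρ[z/x](R))) → 3
  T → 3
  ρ[c/b](T) → 3
  (γ[z; COUNT(*)→b](π[z](ρ[z/x](R))) ⋈[b=c] ρ[c/b](T)) → 1

== RESULT ==
z | b | u | c
q | 2 | q | 2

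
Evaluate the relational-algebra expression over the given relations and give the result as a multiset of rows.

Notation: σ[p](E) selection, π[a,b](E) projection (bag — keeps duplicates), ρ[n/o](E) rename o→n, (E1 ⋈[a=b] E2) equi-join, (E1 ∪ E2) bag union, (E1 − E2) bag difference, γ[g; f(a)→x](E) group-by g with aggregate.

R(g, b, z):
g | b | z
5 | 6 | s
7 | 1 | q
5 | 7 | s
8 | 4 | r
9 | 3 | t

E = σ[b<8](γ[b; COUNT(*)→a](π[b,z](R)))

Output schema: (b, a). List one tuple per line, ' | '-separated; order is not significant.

Row counts bottom-up:
  R → 5
  π[b,z](R) → 5
  γ[b; COUNT(*)→a](π[b,z](R)) → 5
  σ[b<8](γ[b; COUNT(*)→a](π[b,z](R))) → 5

== RESULT ==
b | a
1 | 1
3 | 1
4 | 1
6 | 1
7 | 1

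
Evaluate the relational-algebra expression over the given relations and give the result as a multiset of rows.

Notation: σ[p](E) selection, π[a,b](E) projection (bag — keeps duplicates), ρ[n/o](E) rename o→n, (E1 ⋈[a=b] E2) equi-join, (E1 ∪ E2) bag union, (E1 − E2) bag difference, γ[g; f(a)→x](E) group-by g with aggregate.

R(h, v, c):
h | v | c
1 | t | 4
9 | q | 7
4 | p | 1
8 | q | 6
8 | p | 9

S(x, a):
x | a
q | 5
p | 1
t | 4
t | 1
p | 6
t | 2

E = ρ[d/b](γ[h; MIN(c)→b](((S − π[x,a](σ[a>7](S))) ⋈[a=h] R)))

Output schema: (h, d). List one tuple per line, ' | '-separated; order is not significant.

Subexpression sizes:
  S → 6
  S → 6
  σ[a>7](S) → 0
  π[x,a](σ[a>7](S)) → 0
  (S − π[x,a](σ[a>7](S))) → 6
  R → 5
  ((S − π[x,a](σ[a>7](S))) ⋈[a=h] R) → 3
  γ[h; MIN(c)→b](((S − π[x,a](σ[a>7](S))) ⋈[a=h] R)) → 2
  ρ[d/b](γ[h; MIN(c)→b](((S − π[x,a](σ[a>7](S))) ⋈[a=h] R))) → 2

== RESULT ==
h | d
1 | 4
4 | 1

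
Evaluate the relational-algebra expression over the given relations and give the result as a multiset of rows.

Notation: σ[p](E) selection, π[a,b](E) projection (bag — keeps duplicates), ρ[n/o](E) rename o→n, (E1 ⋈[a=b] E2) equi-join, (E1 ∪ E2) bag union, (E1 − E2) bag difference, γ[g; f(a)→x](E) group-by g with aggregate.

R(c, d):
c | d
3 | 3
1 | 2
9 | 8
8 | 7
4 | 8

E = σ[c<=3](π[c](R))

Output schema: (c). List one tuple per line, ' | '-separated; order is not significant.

Row counts bottom-up:
  R → 5
  π[c](R) → 5
  σ[c<=3](π[c](R)) → 2

== RESULT ==
c
1
3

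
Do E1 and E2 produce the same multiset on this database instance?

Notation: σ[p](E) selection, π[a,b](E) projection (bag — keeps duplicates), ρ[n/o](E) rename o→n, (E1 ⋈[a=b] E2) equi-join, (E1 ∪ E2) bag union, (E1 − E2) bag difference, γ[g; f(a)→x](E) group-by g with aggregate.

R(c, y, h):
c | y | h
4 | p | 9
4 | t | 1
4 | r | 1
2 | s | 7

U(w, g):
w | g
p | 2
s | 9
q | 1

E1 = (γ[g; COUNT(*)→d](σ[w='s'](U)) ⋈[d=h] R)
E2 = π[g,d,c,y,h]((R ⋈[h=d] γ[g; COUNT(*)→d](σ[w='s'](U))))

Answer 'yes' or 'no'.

E1 row counts bottom-up:
  U → 3
  σ[w='s'](U) → 1
  γ[g; COUNT(*)→d](σ[w='s'](U)) → 1
  R → 4
  (γ[g; COUNT(*)→d](σ[w='s'](U)) ⋈[d=h] R) → 2
E2 row counts bottom-up:
  R → 4
  U → 3
  σ[w='s'](U) → 1
  γ[g; COUNT(*)→d](σ[w='s'](U)) → 1
  (R ⋈[h=d] γ[g; COUNT(*)→d](σ[w='s'](U))) → 2
  π[g,d,c,y,h]((R ⋈[h=d] γ[g; COUNT(*)→d](σ[w='s'](U)))) → 2

E1 and E2 produce the same multiset:
g | d | c | y | h
9 | 1 | 4 | r | 1
9 | 1 | 4 | t | 1

yes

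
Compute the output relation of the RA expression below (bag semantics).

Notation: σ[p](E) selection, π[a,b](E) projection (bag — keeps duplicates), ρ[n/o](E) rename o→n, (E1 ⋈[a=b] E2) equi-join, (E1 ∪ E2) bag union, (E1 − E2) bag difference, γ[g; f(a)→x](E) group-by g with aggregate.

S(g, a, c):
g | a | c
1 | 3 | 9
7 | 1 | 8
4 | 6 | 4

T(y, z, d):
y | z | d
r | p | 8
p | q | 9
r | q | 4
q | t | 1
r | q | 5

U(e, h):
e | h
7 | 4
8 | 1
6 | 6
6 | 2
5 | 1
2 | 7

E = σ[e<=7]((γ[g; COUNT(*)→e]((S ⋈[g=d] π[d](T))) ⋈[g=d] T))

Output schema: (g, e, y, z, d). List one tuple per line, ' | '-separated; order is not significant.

Per-node cardinality:
  S → 3
  T → 5
  π[d](T) → 5
  (S ⋈[g=d] π[d](T)) → 2
  γ[g; COUNT(*)→e]((S ⋈[g=d] π[d](T))) → 2
  T → 5
  (γ[g; COUNT(*)→e]((S ⋈[g=d] π[d](T))) ⋈[g=d] T) → 2
  σ[e<=7]((γ[g; COUNT(*)→e]((S ⋈[g=d] π[d](T))) ⋈[g=d] T)) → 2

== RESULT ==
g | e | y | z | d
1 | 1 | q | t | 1
4 | 1 | r | q | 4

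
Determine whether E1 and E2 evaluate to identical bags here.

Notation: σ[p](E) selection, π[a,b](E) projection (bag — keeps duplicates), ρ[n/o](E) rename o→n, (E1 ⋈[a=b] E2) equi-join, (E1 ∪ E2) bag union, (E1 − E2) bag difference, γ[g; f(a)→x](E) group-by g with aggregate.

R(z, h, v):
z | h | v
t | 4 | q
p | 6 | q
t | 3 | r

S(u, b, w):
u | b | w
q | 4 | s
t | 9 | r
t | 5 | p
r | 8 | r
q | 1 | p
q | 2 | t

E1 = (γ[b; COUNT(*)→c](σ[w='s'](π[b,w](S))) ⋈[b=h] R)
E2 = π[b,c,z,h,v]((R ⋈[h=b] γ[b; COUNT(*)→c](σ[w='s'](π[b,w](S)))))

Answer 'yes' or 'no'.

E1 stepwise |·|:
  S → 6
  π[b,w](S) → 6
  σ[w='s'](π[b,w](S)) → 1
  γ[b; COUNT(*)→c](σ[w='s'](π[b,w](S))) → 1
  R → 3
  (γ[b; COUNT(*)→c](σ[w='s'](π[b,w](S))) ⋈[b=h] R) → 1
E2 stepwise |·|:
  R → 3
  S → 6
  π[b,w](S) → 6
  σ[w='s'](π[b,w](S)) → 1
  γ[b; COUNT(*)→c](σ[w='s'](π[b,w](S))) → 1
  (R ⋈[h=b] γ[b; COUNT(*)→c](σ[w='s'](π[b,w](S)))) → 1
  π[b,c,z,h,v]((R ⋈[h=b] γ[b; COUNT(*)→c](σ[w='s'](π[b,w](S))))) → 1

E1 and E2 produce the same multiset:
b | c | z | h | v
4 | 1 | t | 4 | q

yes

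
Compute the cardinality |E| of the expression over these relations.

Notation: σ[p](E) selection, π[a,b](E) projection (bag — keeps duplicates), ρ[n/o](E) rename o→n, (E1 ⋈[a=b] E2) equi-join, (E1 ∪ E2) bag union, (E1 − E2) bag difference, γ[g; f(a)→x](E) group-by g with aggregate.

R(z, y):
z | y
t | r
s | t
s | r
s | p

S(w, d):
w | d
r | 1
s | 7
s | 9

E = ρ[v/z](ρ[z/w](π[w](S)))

Stepwise |·|:
  S → 3
  π[w](S) → 3
  ρ[z/w](π[w](S)) → 3
  ρ[v/z](ρ[z/w](π[w](S))) → 3

|E| = 3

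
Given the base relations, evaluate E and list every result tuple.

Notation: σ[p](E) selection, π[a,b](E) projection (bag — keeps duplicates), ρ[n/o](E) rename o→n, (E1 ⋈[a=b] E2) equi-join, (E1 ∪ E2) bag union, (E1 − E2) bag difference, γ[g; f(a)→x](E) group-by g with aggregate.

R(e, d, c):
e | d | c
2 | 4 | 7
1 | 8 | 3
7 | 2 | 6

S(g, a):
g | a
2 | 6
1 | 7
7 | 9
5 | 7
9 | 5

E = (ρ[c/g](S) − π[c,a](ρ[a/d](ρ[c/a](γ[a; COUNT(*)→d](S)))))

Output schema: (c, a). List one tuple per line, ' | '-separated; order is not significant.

Stepwise |·|:
  S → 5
  ρ[c/g](S) → 5
  S → 5
  γ[a; COUNT(*)→d](S) → 4
  ρ[c/a](γ[a; COUNT(*)→d](S)) → 4
  ρ[a/d](ρ[c/a](γ[a; COUNT(*)→d](S))) → 4
  π[c,a](ρ[a/d](ρ[c/a](γ[a; COUNT(*)→d](S)))) → 4
  (ρ[c/g](S) − π[c,a](ρ[a/d](ρ[c/a](γ[a; COUNT(*)→d](S))))) → 5

== RESULT ==
c | a
1 | 7
2 | 6
5 | 7
7 | 9
9 | 5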